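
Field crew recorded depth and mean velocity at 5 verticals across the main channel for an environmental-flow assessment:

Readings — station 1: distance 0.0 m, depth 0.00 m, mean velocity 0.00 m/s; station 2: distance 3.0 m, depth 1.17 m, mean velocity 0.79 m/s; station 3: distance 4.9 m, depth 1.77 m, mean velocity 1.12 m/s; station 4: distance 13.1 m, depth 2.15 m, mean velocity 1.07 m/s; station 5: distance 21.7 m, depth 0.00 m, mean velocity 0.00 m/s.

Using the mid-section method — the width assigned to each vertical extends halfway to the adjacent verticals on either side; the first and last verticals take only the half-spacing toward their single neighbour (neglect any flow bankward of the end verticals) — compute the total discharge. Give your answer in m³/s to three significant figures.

31.6 m³/s

w_2 = (4.9 − 0.0)/2 = 2.45 m; q_2 = 0.79 × 1.17 × 2.45 = 2.265 m³/s
w_3 = (13.1 − 3.0)/2 = 5.05 m; q_3 = 1.12 × 1.77 × 5.05 = 10.01 m³/s
w_4 = (21.7 − 4.9)/2 = 8.4 m; q_4 = 1.07 × 2.15 × 8.4 = 19.32 m³/s
Stations 1, 5 contribute zero (depth or velocity is 0).
Q = Σ qᵢ = 31.60 m³/s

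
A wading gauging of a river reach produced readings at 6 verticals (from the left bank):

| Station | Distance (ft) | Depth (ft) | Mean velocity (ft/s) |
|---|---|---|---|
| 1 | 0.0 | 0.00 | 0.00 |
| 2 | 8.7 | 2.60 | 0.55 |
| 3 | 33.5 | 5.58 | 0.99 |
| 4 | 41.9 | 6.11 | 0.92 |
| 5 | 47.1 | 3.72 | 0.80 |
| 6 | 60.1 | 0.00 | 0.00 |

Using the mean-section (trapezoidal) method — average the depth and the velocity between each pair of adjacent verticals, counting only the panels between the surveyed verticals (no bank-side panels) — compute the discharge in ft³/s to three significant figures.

Panel 1-2: Δb = 8.7 ft, d̄ = (0.00+2.60)/2 = 1.3, v̄ = (0.00+0.55)/2 = 0.275 → q = 8.7×1.3×0.275 = 3.110 ft³/s
Panel 2-3: Δb = 24.8 ft, d̄ = (2.60+5.58)/2 = 4.09, v̄ = (0.55+0.99)/2 = 0.77 → q = 24.8×4.09×0.77 = 78.10 ft³/s
Panel 3-4: Δb = 8.4 ft, d̄ = (5.58+6.11)/2 = 5.845, v̄ = (0.99+0.92)/2 = 0.955 → q = 8.4×5.845×0.955 = 46.89 ft³/s
Panel 4-5: Δb = 5.2 ft, d̄ = (6.11+3.72)/2 = 4.915, v̄ = (0.92+0.80)/2 = 0.86 → q = 5.2×4.915×0.86 = 21.98 ft³/s
Panel 5-6: Δb = 13 ft, d̄ = (3.72+0.00)/2 = 1.86, v̄ = (0.80+0.00)/2 = 0.4 → q = 13×1.86×0.4 = 9.672 ft³/s
Q = Σ q = 159.8 ft³/s

160 ft³/s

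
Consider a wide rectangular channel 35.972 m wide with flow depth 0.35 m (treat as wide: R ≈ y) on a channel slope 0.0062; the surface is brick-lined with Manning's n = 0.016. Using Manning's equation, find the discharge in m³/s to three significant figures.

30.8 m³/s

A = b·y = 35.972 × 0.35 = 12.59 m²
Wide channel: R ≈ y = 0.35 m
Q = (1/n)·A·R^(2/3)·S^(1/2) = (1/0.016) × 12.59 × 0.3500^(2/3) × 0.0062^(1/2) = 30.77 m³/s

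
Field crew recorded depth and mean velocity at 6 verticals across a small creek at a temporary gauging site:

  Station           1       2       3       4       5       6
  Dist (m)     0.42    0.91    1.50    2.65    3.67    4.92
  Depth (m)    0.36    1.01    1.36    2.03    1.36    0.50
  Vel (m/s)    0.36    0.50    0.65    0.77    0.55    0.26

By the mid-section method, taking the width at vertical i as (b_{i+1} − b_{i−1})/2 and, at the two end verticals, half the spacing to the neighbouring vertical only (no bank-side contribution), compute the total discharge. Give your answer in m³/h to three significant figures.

13300 m³/h

w_1 = (0.91 − 0.42)/2 = 0.245 m; q_1 = 0.36 × 0.36 × 0.245 = 0.03175 m³/s
w_2 = (1.50 − 0.42)/2 = 0.54 m; q_2 = 0.50 × 1.01 × 0.54 = 0.2727 m³/s
w_3 = (2.65 − 0.91)/2 = 0.87 m; q_3 = 0.65 × 1.36 × 0.87 = 0.7691 m³/s
w_4 = (3.67 − 1.50)/2 = 1.085 m; q_4 = 0.77 × 2.03 × 1.085 = 1.696 m³/s
w_5 = (4.92 − 2.65)/2 = 1.135 m; q_5 = 0.55 × 1.36 × 1.135 = 0.8490 m³/s
w_6 = (4.92 − 3.67)/2 = 0.625 m; q_6 = 0.26 × 0.50 × 0.625 = 0.08125 m³/s
Q = Σ qᵢ = 3.700 m³/s
= 3.700 × 3600 = 13320 m³/h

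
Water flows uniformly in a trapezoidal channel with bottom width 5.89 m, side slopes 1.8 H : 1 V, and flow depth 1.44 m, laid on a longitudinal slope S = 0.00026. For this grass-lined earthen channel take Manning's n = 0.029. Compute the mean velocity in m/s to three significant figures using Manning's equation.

A = (b + z·y)·y = (5.89 + 1.8×1.44)×1.44 = 12.21 m²
P = b + 2y√(1+z²) = 5.89 + 2×1.44×√(1+1.8²) = 11.82 m
R = A/P = 12.21/11.82 = 1.033 m
Q = (1/n)·A·R^(2/3)·S^(1/2) = (1/0.029) × 12.21 × 1.033^(2/3) × 0.00026^(1/2) = 6.941 m³/s
V = Q/A = 6.941/12.21 = 0.5683 m/s

0.568 m/s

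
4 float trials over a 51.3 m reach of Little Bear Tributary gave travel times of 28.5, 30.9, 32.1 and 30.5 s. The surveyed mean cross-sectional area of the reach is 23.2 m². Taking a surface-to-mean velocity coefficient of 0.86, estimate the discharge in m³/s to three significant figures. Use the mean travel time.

33.6 m³/s

t̄ = (28.5 + 30.9 + 32.1 + 30.5) / 4 = 30.5 s
v_surface = L / t̄ = 51.3 / 30.5 = 1.682 m/s
v_mean = 0.86 × 1.682 = 1.446 m/s
Q = A × v_mean = 23.2 × 1.446 = 33.56 m³/s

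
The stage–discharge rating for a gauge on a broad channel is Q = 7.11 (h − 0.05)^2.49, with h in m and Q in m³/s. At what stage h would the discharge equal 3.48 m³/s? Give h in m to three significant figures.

0.801 m

h − h₀ = (Q/C)^(1/b) = (3.48/7.11)^(1/2.49) = 0.7506 m
h = 0.05 + 0.7506 = 0.8006 m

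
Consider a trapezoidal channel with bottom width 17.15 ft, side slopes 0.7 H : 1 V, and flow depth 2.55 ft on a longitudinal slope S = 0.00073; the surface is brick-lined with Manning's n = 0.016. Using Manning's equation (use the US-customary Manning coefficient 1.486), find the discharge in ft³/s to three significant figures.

A = (b + z·y)·y = (17.15 + 0.7×2.55)×2.55 = 48.28 ft²
P = b + 2y√(1+z²) = 17.15 + 2×2.55×√(1+0.7²) = 23.38 ft
R = A/P = 48.28/23.38 = 2.066 ft
Q = (1.486/n)·A·R^(2/3)·S^(1/2) = (1.486/0.016) × 48.28 × 2.066^(2/3) × 0.00073^(1/2) = 196.5 ft³/s

197 ft³/s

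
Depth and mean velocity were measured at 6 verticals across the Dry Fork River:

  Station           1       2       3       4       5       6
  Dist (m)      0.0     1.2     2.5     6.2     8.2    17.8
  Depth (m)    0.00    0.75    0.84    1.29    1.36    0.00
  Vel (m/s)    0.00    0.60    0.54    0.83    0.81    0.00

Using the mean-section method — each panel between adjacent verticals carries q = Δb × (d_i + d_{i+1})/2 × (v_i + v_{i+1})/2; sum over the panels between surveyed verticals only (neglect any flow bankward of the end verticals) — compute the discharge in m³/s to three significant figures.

Panel 1-2: Δb = 1.2 m, d̄ = (0.00+0.75)/2 = 0.375, v̄ = (0.00+0.60)/2 = 0.3 → q = 1.2×0.375×0.3 = 0.1350 m³/s
Panel 2-3: Δb = 1.3 m, d̄ = (0.75+0.84)/2 = 0.795, v̄ = (0.60+0.54)/2 = 0.57 → q = 1.3×0.795×0.57 = 0.5891 m³/s
Panel 3-4: Δb = 3.7 m, d̄ = (0.84+1.29)/2 = 1.065, v̄ = (0.54+0.83)/2 = 0.685 → q = 3.7×1.065×0.685 = 2.699 m³/s
Panel 4-5: Δb = 2 m, d̄ = (1.29+1.36)/2 = 1.325, v̄ = (0.83+0.81)/2 = 0.82 → q = 2×1.325×0.82 = 2.173 m³/s
Panel 5-6: Δb = 9.6 m, d̄ = (1.36+0.00)/2 = 0.68, v̄ = (0.81+0.00)/2 = 0.405 → q = 9.6×0.68×0.405 = 2.644 m³/s
Q = Σ q = 8.240 m³/s

8.24 m³/s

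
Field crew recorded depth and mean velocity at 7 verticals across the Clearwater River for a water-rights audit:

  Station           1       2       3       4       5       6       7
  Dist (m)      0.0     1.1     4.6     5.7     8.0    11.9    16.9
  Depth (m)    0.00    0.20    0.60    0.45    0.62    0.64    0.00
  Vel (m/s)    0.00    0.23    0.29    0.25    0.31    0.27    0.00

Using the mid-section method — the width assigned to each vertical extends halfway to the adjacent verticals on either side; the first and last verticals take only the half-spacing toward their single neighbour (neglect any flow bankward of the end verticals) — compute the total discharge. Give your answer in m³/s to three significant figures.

2.06 m³/s

w_2 = (4.6 − 0.0)/2 = 2.3 m; q_2 = 0.23 × 0.20 × 2.3 = 0.1058 m³/s
w_3 = (5.7 − 1.1)/2 = 2.3 m; q_3 = 0.29 × 0.60 × 2.3 = 0.4002 m³/s
w_4 = (8.0 − 4.6)/2 = 1.7 m; q_4 = 0.25 × 0.45 × 1.7 = 0.1913 m³/s
w_5 = (11.9 − 5.7)/2 = 3.1 m; q_5 = 0.31 × 0.62 × 3.1 = 0.5958 m³/s
w_6 = (16.9 − 8.0)/2 = 4.45 m; q_6 = 0.27 × 0.64 × 4.45 = 0.7690 m³/s
Stations 1, 7 contribute zero (depth or velocity is 0).
Q = Σ qᵢ = 2.062 m³/s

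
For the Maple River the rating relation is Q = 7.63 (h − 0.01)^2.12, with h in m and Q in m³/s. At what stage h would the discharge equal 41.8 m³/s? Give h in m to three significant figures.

2.24 m

h − h₀ = (Q/C)^(1/b) = (41.8/7.63)^(1/2.12) = 2.231 m
h = 0.01 + 2.231 = 2.241 m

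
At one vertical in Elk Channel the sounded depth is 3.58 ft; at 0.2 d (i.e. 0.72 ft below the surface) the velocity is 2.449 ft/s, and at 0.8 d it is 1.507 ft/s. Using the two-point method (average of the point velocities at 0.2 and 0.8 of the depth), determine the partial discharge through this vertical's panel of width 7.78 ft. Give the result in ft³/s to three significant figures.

55.1 ft³/s

v̄ = (2.449 + 1.507) / 2 = 1.978 ft/s
q = v̄ × d × w = 1.978 × 3.58 × 7.78 = 55.09 ft³/s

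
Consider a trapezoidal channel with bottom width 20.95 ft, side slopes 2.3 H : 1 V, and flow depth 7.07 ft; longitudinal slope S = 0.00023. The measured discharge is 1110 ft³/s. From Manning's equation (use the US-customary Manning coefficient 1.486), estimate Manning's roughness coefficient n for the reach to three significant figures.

0.0149

A = (b + z·y)·y = (20.95 + 2.3×7.07)×7.07 = 263.1 ft²
P = b + 2y√(1+z²) = 20.95 + 2×7.07×√(1+2.3²) = 56.41 ft
R = A/P = 263.1/56.41 = 4.664 ft
n = (1.486/Q)·A·R^(2/3)·S^(1/2) = (1.486/1110) × 263.1 × 2.791 × 0.01517 = 0.01491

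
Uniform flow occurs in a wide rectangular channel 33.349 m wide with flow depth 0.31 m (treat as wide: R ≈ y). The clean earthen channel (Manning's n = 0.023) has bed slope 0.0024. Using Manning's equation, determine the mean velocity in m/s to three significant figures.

0.976 m/s

A = b·y = 33.349 × 0.31 = 10.34 m²
Wide channel: R ≈ y = 0.31 m
Q = (1/n)·A·R^(2/3)·S^(1/2) = (1/0.023) × 10.34 × 0.3100^(2/3) × 0.0024^(1/2) = 10.09 m³/s
V = Q/A = 10.09/10.34 = 0.9756 m/s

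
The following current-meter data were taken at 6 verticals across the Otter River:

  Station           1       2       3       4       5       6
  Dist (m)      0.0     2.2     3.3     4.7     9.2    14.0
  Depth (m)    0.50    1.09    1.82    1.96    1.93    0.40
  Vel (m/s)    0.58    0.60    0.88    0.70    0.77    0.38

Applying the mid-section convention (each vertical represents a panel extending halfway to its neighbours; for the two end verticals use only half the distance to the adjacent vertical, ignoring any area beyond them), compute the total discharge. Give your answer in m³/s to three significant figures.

14.7 m³/s

w_1 = (2.2 − 0.0)/2 = 1.1 m; q_1 = 0.58 × 0.50 × 1.1 = 0.3190 m³/s
w_2 = (3.3 − 0.0)/2 = 1.65 m; q_2 = 0.60 × 1.09 × 1.65 = 1.079 m³/s
w_3 = (4.7 − 2.2)/2 = 1.25 m; q_3 = 0.88 × 1.82 × 1.25 = 2.002 m³/s
w_4 = (9.2 − 3.3)/2 = 2.95 m; q_4 = 0.70 × 1.96 × 2.95 = 4.047 m³/s
w_5 = (14.0 − 4.7)/2 = 4.65 m; q_5 = 0.77 × 1.93 × 4.65 = 6.910 m³/s
w_6 = (14.0 − 9.2)/2 = 2.4 m; q_6 = 0.38 × 0.40 × 2.4 = 0.3648 m³/s
Q = Σ qᵢ = 14.72 m³/s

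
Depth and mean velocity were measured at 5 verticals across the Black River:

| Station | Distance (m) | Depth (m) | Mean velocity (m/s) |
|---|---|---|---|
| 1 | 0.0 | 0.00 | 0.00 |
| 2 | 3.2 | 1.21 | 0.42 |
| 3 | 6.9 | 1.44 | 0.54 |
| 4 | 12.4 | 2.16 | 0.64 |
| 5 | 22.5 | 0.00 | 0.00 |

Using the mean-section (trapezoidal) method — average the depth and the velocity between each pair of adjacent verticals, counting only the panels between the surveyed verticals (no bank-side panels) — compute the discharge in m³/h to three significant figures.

43500 m³/h

Panel 1-2: Δb = 3.2 m, d̄ = (0.00+1.21)/2 = 0.605, v̄ = (0.00+0.42)/2 = 0.21 → q = 3.2×0.605×0.21 = 0.4066 m³/s
Panel 2-3: Δb = 3.7 m, d̄ = (1.21+1.44)/2 = 1.325, v̄ = (0.42+0.54)/2 = 0.48 → q = 3.7×1.325×0.48 = 2.353 m³/s
Panel 3-4: Δb = 5.5 m, d̄ = (1.44+2.16)/2 = 1.8, v̄ = (0.54+0.64)/2 = 0.59 → q = 5.5×1.8×0.59 = 5.841 m³/s
Panel 4-5: Δb = 10.1 m, d̄ = (2.16+0.00)/2 = 1.08, v̄ = (0.64+0.00)/2 = 0.32 → q = 10.1×1.08×0.32 = 3.491 m³/s
Q = Σ q = 12.09 m³/s
= 12.09 × 3600 = 43530 m³/h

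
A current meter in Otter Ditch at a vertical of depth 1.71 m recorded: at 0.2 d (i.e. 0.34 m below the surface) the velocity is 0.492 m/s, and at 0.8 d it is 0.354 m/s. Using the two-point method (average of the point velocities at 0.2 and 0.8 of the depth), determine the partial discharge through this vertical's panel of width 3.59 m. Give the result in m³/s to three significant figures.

2.60 m³/s

v̄ = (0.492 + 0.354) / 2 = 0.4230 m/s
q = v̄ × d × w = 0.4230 × 1.71 × 3.59 = 2.597 m³/s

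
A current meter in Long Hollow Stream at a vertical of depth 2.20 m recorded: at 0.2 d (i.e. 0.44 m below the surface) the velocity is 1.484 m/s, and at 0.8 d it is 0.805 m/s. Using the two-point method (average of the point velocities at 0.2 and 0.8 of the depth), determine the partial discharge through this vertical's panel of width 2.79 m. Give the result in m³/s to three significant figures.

v̄ = (1.484 + 0.805) / 2 = 1.145 m/s
q = v̄ × d × w = 1.145 × 2.20 × 2.79 = 7.025 m³/s

7.02 m³/s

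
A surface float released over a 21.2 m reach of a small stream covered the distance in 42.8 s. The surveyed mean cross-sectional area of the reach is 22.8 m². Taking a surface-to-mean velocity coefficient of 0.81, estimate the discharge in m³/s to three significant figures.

v_surface = L / t̄ = 21.2 / 42.8 = 0.4953 m/s
v_mean = 0.81 × 0.4953 = 0.4012 m/s
Q = A × v_mean = 22.8 × 0.4012 = 9.148 m³/s

9.15 m³/s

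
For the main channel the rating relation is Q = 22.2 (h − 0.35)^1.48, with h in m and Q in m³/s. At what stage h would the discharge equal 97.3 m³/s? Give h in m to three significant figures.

3.06 m

h − h₀ = (Q/C)^(1/b) = (97.3/22.2)^(1/1.48) = 2.714 m
h = 0.35 + 2.714 = 3.064 m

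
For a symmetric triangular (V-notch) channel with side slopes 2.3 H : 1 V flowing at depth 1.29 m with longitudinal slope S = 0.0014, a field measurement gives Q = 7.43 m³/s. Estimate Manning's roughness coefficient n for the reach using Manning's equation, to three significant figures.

0.0136

A = z·y² = 2.3×1.29² = 3.827 m²
P = 2y√(1+z²) = 2×1.29×√(1+2.3²) = 6.471 m
R = A/P = 3.827/6.471 = 0.5915 m
n = (1/Q)·A·R^(2/3)·S^(1/2) = (1/7.43) × 3.827 × 0.7047 × 0.03742 = 0.01358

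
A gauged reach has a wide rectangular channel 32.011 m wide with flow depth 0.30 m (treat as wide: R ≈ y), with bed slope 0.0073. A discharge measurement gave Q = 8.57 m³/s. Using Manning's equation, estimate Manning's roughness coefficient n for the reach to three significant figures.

0.0429

A = b·y = 32.011 × 0.30 = 9.603 m²
Wide channel: R ≈ y = 0.30 m
n = (1/Q)·A·R^(2/3)·S^(1/2) = (1/8.57) × 9.603 × 0.4481 × 0.08544 = 0.04291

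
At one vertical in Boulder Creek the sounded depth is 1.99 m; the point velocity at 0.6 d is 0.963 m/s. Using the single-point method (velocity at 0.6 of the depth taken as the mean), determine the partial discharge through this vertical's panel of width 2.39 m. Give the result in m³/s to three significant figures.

v̄ = v₀.₆ = 0.963 m/s
q = v̄ × d × w = 0.9630 × 1.99 × 2.39 = 4.580 m³/s

4.58 m³/s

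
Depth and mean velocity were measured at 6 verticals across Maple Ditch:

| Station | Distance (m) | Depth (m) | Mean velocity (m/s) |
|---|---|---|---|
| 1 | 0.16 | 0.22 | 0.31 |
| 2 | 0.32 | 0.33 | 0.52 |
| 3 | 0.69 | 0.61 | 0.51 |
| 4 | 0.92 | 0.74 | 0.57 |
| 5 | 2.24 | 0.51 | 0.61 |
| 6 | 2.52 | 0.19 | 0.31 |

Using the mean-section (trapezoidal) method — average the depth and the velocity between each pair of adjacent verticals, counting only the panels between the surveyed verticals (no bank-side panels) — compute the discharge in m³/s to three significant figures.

0.723 m³/s

Panel 1-2: Δb = 0.16 m, d̄ = (0.22+0.33)/2 = 0.275, v̄ = (0.31+0.52)/2 = 0.415 → q = 0.16×0.275×0.415 = 0.01826 m³/s
Panel 2-3: Δb = 0.37 m, d̄ = (0.33+0.61)/2 = 0.47, v̄ = (0.52+0.51)/2 = 0.515 → q = 0.37×0.47×0.515 = 0.08956 m³/s
Panel 3-4: Δb = 0.23 m, d̄ = (0.61+0.74)/2 = 0.675, v̄ = (0.51+0.57)/2 = 0.54 → q = 0.23×0.675×0.54 = 0.08384 m³/s
Panel 4-5: Δb = 1.32 m, d̄ = (0.74+0.51)/2 = 0.625, v̄ = (0.57+0.61)/2 = 0.59 → q = 1.32×0.625×0.59 = 0.4868 m³/s
Panel 5-6: Δb = 0.28 m, d̄ = (0.51+0.19)/2 = 0.35, v̄ = (0.61+0.31)/2 = 0.46 → q = 0.28×0.35×0.46 = 0.04508 m³/s
Q = Σ q = 0.7235 m³/s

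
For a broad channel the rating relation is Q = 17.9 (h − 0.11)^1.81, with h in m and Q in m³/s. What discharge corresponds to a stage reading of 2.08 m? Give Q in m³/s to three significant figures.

Q = 17.9 × (2.08 − 0.11)^1.81 = 17.9 × 1.97^1.81 = 61.07 m³/s

61.1 m³/s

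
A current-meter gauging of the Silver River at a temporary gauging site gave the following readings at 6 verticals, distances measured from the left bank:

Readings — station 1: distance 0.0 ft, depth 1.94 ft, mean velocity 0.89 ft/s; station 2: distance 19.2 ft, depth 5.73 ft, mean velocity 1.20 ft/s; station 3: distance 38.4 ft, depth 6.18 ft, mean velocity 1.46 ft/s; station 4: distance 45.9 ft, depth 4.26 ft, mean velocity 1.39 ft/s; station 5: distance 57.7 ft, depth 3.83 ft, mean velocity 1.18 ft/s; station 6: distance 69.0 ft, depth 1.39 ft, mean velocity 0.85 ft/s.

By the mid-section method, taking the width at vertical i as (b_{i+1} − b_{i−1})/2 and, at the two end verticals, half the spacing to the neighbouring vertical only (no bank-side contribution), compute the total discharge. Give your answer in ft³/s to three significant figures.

385 ft³/s

w_1 = (19.2 − 0.0)/2 = 9.6 ft; q_1 = 0.89 × 1.94 × 9.6 = 16.58 ft³/s
w_2 = (38.4 − 0.0)/2 = 19.2 ft; q_2 = 1.20 × 5.73 × 19.2 = 132.0 ft³/s
w_3 = (45.9 − 19.2)/2 = 13.35 ft; q_3 = 1.46 × 6.18 × 13.35 = 120.5 ft³/s
w_4 = (57.7 − 38.4)/2 = 9.65 ft; q_4 = 1.39 × 4.26 × 9.65 = 57.14 ft³/s
w_5 = (69.0 − 45.9)/2 = 11.55 ft; q_5 = 1.18 × 3.83 × 11.55 = 52.20 ft³/s
w_6 = (69.0 − 57.7)/2 = 5.65 ft; q_6 = 0.85 × 1.39 × 5.65 = 6.675 ft³/s
Q = Σ qᵢ = 385.1 ft³/s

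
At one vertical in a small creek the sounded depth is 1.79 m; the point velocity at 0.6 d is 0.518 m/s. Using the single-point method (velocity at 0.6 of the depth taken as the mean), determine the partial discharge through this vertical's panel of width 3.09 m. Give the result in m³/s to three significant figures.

2.87 m³/s

v̄ = v₀.₆ = 0.518 m/s
q = v̄ × d × w = 0.5180 × 1.79 × 3.09 = 2.865 m³/s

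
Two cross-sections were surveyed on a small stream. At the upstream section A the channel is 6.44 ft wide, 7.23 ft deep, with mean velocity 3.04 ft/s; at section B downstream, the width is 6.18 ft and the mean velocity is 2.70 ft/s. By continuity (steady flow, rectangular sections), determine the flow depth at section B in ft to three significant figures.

8.48 ft

Q = A₁V₁ = (6.44×7.23) × 3.04 = 141.5 ft³/s
d₂ = Q/(b₂ V₂) = 141.5/(6.18×2.70) = 8.483 ft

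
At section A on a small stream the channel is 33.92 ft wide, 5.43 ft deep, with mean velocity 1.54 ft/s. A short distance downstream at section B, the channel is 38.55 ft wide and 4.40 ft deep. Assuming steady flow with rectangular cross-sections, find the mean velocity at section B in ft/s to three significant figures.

Q = A₁V₁ = (33.92×5.43) × 1.54 = 283.6 ft³/s
A₂ = 38.55 × 4.40 = 169.6 ft²
V₂ = Q/A₂ = 283.6/169.6 = 1.672 ft/s

1.67 ft/s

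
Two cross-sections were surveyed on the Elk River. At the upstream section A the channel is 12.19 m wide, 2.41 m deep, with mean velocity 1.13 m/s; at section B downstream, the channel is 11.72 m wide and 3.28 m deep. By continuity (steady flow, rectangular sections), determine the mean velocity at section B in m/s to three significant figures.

0.864 m/s

Q = A₁V₁ = (12.19×2.41) × 1.13 = 33.20 m³/s
A₂ = 11.72 × 3.28 = 38.44 m²
V₂ = Q/A₂ = 33.20/38.44 = 0.8636 m/s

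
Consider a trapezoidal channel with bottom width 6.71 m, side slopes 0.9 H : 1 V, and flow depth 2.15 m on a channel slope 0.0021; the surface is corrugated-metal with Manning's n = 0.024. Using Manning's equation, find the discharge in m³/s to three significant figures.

A = (b + z·y)·y = (6.71 + 0.9×2.15)×2.15 = 18.59 m²
P = b + 2y√(1+z²) = 6.71 + 2×2.15×√(1+0.9²) = 12.50 m
R = A/P = 18.59/12.50 = 1.488 m
Q = (1/n)·A·R^(2/3)·S^(1/2) = (1/0.024) × 18.59 × 1.488^(2/3) × 0.0021^(1/2) = 46.25 m³/s

46.2 m³/s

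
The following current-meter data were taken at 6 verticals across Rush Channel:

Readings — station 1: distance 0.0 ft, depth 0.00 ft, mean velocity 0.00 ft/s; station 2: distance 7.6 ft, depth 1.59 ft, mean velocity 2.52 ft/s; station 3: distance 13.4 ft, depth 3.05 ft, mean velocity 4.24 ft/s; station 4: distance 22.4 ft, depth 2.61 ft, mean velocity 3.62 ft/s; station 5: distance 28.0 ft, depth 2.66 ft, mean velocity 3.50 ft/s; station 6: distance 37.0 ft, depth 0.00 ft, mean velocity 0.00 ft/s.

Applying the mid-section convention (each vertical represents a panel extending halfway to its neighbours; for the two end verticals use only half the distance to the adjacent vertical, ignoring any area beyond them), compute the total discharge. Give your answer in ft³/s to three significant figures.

259 ft³/s

w_2 = (13.4 − 0.0)/2 = 6.7 ft; q_2 = 2.52 × 1.59 × 6.7 = 26.85 ft³/s
w_3 = (22.4 − 7.6)/2 = 7.4 ft; q_3 = 4.24 × 3.05 × 7.4 = 95.70 ft³/s
w_4 = (28.0 − 13.4)/2 = 7.3 ft; q_4 = 3.62 × 2.61 × 7.3 = 68.97 ft³/s
w_5 = (37.0 − 22.4)/2 = 7.3 ft; q_5 = 3.50 × 2.66 × 7.3 = 67.96 ft³/s
Stations 1, 6 contribute zero (depth or velocity is 0).
Q = Σ qᵢ = 259.5 ft³/s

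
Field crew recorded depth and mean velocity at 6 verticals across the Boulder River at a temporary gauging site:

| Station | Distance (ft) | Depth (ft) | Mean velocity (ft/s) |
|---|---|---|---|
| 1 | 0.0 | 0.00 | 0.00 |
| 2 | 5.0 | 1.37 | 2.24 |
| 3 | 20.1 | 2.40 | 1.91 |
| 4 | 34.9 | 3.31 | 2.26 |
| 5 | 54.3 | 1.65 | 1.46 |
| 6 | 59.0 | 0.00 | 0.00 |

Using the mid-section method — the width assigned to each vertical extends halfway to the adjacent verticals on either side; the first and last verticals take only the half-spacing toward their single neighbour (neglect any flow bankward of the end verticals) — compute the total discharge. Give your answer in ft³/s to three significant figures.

w_2 = (20.1 − 0.0)/2 = 10.05 ft; q_2 = 2.24 × 1.37 × 10.05 = 30.84 ft³/s
w_3 = (34.9 − 5.0)/2 = 14.95 ft; q_3 = 1.91 × 2.40 × 14.95 = 68.53 ft³/s
w_4 = (54.3 − 20.1)/2 = 17.1 ft; q_4 = 2.26 × 3.31 × 17.1 = 127.9 ft³/s
w_5 = (59.0 − 34.9)/2 = 12.05 ft; q_5 = 1.46 × 1.65 × 12.05 = 29.03 ft³/s
Stations 1, 6 contribute zero (depth or velocity is 0).
Q = Σ qᵢ = 256.3 ft³/s

256 ft³/s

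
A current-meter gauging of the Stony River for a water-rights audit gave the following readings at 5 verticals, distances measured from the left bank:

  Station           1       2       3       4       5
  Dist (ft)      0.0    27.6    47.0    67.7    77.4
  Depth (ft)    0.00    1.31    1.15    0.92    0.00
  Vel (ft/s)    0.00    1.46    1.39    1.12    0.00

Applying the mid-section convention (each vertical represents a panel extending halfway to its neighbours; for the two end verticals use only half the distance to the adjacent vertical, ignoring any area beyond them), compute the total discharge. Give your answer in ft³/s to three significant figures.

92.7 ft³/s

w_2 = (47.0 − 0.0)/2 = 23.5 ft; q_2 = 1.46 × 1.31 × 23.5 = 44.95 ft³/s
w_3 = (67.7 − 27.6)/2 = 20.05 ft; q_3 = 1.39 × 1.15 × 20.05 = 32.05 ft³/s
w_4 = (77.4 − 47.0)/2 = 15.2 ft; q_4 = 1.12 × 0.92 × 15.2 = 15.66 ft³/s
Stations 1, 5 contribute zero (depth or velocity is 0).
Q = Σ qᵢ = 92.66 ft³/s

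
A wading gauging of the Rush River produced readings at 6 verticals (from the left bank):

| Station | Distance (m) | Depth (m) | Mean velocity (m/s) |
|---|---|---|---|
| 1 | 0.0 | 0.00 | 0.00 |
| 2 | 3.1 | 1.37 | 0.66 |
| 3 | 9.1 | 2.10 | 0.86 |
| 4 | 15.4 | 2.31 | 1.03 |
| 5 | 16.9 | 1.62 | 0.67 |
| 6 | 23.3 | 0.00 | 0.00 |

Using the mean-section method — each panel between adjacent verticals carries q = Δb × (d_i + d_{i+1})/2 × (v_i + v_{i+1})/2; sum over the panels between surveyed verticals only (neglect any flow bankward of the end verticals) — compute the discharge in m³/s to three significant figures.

Panel 1-2: Δb = 3.1 m, d̄ = (0.00+1.37)/2 = 0.685, v̄ = (0.00+0.66)/2 = 0.33 → q = 3.1×0.685×0.33 = 0.7008 m³/s
Panel 2-3: Δb = 6 m, d̄ = (1.37+2.10)/2 = 1.735, v̄ = (0.66+0.86)/2 = 0.76 → q = 6×1.735×0.76 = 7.912 m³/s
Panel 3-4: Δb = 6.3 m, d̄ = (2.10+2.31)/2 = 2.205, v̄ = (0.86+1.03)/2 = 0.945 → q = 6.3×2.205×0.945 = 13.13 m³/s
Panel 4-5: Δb = 1.5 m, d̄ = (2.31+1.62)/2 = 1.965, v̄ = (1.03+0.67)/2 = 0.85 → q = 1.5×1.965×0.85 = 2.505 m³/s
Panel 5-6: Δb = 6.4 m, d̄ = (1.62+0.00)/2 = 0.81, v̄ = (0.67+0.00)/2 = 0.335 → q = 6.4×0.81×0.335 = 1.737 m³/s
Q = Σ q = 25.98 m³/s

26.0 m³/s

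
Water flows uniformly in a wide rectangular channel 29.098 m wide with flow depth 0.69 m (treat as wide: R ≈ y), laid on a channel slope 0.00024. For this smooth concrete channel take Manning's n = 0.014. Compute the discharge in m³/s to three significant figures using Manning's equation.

17.3 m³/s

A = b·y = 29.098 × 0.69 = 20.08 m²
Wide channel: R ≈ y = 0.69 m
Q = (1/n)·A·R^(2/3)·S^(1/2) = (1/0.014) × 20.08 × 0.6900^(2/3) × 0.00024^(1/2) = 17.35 m³/s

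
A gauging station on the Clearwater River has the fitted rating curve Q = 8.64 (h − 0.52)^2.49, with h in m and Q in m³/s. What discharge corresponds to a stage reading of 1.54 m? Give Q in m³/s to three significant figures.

9.08 m³/s

Q = 8.64 × (1.54 − 0.52)^2.49 = 8.64 × 1.02^2.49 = 9.077 m³/s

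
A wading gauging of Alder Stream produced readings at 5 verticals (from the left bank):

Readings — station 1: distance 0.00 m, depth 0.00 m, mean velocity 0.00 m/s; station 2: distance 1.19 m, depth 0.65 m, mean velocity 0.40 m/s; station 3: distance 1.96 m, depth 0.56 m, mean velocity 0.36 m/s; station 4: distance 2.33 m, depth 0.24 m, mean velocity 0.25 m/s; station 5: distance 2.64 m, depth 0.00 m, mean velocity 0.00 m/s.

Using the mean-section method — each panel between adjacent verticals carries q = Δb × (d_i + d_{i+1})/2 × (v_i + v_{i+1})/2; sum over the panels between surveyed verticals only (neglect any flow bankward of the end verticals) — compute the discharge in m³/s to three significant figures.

0.304 m³/s

Panel 1-2: Δb = 1.19 m, d̄ = (0.00+0.65)/2 = 0.325, v̄ = (0.00+0.40)/2 = 0.2 → q = 1.19×0.325×0.2 = 0.07735 m³/s
Panel 2-3: Δb = 0.77 m, d̄ = (0.65+0.56)/2 = 0.605, v̄ = (0.40+0.36)/2 = 0.38 → q = 0.77×0.605×0.38 = 0.1770 m³/s
Panel 3-4: Δb = 0.37 m, d̄ = (0.56+0.24)/2 = 0.4, v̄ = (0.36+0.25)/2 = 0.305 → q = 0.37×0.4×0.305 = 0.04514 m³/s
Panel 4-5: Δb = 0.31 m, d̄ = (0.24+0.00)/2 = 0.12, v̄ = (0.25+0.00)/2 = 0.125 → q = 0.31×0.12×0.125 = 0.004650 m³/s
Q = Σ q = 0.3042 m³/s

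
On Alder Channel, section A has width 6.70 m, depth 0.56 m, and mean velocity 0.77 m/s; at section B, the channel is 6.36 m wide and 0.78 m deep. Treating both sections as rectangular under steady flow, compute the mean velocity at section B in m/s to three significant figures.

0.582 m/s

Q = A₁V₁ = (6.70×0.56) × 0.77 = 2.889 m³/s
A₂ = 6.36 × 0.78 = 4.961 m²
V₂ = Q/A₂ = 2.889/4.961 = 0.5824 m/s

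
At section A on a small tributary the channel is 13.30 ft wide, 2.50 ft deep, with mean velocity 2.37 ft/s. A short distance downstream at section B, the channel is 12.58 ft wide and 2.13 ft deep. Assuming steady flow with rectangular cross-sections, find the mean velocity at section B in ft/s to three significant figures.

2.94 ft/s

Q = A₁V₁ = (13.30×2.50) × 2.37 = 78.80 ft³/s
A₂ = 12.58 × 2.13 = 26.80 ft²
V₂ = Q/A₂ = 78.80/26.80 = 2.941 ft/s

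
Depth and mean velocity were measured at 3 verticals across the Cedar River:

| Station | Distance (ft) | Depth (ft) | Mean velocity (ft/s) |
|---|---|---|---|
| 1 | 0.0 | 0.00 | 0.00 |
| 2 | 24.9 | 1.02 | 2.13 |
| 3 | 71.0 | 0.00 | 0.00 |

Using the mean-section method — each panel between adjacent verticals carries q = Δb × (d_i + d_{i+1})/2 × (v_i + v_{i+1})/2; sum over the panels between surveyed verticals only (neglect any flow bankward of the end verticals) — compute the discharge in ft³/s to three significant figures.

Panel 1-2: Δb = 24.9 ft, d̄ = (0.00+1.02)/2 = 0.51, v̄ = (0.00+2.13)/2 = 1.065 → q = 24.9×0.51×1.065 = 13.52 ft³/s
Panel 2-3: Δb = 46.1 ft, d̄ = (1.02+0.00)/2 = 0.51, v̄ = (2.13+0.00)/2 = 1.065 → q = 46.1×0.51×1.065 = 25.04 ft³/s
Q = Σ q = 38.56 ft³/s

38.6 ft³/s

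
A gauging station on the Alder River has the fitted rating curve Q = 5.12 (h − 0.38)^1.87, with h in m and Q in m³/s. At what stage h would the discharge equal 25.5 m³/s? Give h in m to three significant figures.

h − h₀ = (Q/C)^(1/b) = (25.5/5.12)^(1/1.87) = 2.360 m
h = 0.38 + 2.360 = 2.740 m

2.74 m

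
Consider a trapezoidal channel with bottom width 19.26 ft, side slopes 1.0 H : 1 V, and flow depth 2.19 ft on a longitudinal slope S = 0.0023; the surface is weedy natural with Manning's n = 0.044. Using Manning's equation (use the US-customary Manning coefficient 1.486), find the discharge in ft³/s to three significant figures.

A = (b + z·y)·y = (19.26 + 1.0×2.19)×2.19 = 46.98 ft²
P = b + 2y√(1+z²) = 19.26 + 2×2.19×√(1+1.0²) = 25.45 ft
R = A/P = 46.98/25.45 = 1.845 ft
Q = (1.486/n)·A·R^(2/3)·S^(1/2) = (1.486/0.044) × 46.98 × 1.845^(2/3) × 0.0023^(1/2) = 114.5 ft³/s

114 ft³/s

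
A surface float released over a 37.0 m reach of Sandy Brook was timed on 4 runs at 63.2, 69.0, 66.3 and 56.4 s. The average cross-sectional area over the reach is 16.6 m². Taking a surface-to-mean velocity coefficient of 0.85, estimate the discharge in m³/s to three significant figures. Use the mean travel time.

8.19 m³/s

t̄ = (63.2 + 69.0 + 66.3 + 56.4) / 4 = 63.725 s
v_surface = L / t̄ = 37.0 / 63.725 = 0.5806 m/s
v_mean = 0.85 × 0.5806 = 0.4935 m/s
Q = A × v_mean = 16.6 × 0.4935 = 8.193 m³/s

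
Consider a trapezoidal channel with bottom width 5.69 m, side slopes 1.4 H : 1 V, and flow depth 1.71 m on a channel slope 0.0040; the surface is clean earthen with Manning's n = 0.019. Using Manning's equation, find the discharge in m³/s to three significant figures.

51.8 m³/s

A = (b + z·y)·y = (5.69 + 1.4×1.71)×1.71 = 13.82 m²
P = b + 2y√(1+z²) = 5.69 + 2×1.71×√(1+1.4²) = 11.57 m
R = A/P = 13.82/11.57 = 1.194 m
Q = (1/n)·A·R^(2/3)·S^(1/2) = (1/0.019) × 13.82 × 1.194^(2/3) × 0.0040^(1/2) = 51.80 m³/s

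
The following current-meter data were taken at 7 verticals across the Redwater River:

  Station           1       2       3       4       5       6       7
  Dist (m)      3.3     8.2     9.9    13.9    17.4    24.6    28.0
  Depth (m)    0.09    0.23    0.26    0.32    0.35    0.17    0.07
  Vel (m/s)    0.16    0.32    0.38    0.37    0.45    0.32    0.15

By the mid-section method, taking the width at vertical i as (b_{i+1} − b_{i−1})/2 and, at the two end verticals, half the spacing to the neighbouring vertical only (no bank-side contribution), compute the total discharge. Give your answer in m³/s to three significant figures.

w_1 = (8.2 − 3.3)/2 = 2.45 m; q_1 = 0.16 × 0.09 × 2.45 = 0.03528 m³/s
w_2 = (9.9 − 3.3)/2 = 3.3 m; q_2 = 0.32 × 0.23 × 3.3 = 0.2429 m³/s
w_3 = (13.9 − 8.2)/2 = 2.85 m; q_3 = 0.38 × 0.26 × 2.85 = 0.2816 m³/s
w_4 = (17.4 − 9.9)/2 = 3.75 m; q_4 = 0.37 × 0.32 × 3.75 = 0.4440 m³/s
w_5 = (24.6 − 13.9)/2 = 5.35 m; q_5 = 0.45 × 0.35 × 5.35 = 0.8426 m³/s
w_6 = (28.0 − 17.4)/2 = 5.3 m; q_6 = 0.32 × 0.17 × 5.3 = 0.2883 m³/s
w_7 = (28.0 − 24.6)/2 = 1.7 m; q_7 = 0.15 × 0.07 × 1.7 = 0.01785 m³/s
Q = Σ qᵢ = 2.153 m³/s

2.15 m³/s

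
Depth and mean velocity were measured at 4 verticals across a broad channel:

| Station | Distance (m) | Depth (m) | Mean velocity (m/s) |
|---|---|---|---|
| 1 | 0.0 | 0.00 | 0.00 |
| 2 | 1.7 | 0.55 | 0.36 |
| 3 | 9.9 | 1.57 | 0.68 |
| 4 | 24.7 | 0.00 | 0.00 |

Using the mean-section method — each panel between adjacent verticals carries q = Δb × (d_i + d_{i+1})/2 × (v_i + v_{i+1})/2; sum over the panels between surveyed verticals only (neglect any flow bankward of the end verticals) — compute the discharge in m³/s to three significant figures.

8.55 m³/s

Panel 1-2: Δb = 1.7 m, d̄ = (0.00+0.55)/2 = 0.275, v̄ = (0.00+0.36)/2 = 0.18 → q = 1.7×0.275×0.18 = 0.08415 m³/s
Panel 2-3: Δb = 8.2 m, d̄ = (0.55+1.57)/2 = 1.06, v̄ = (0.36+0.68)/2 = 0.52 → q = 8.2×1.06×0.52 = 4.520 m³/s
Panel 3-4: Δb = 14.8 m, d̄ = (1.57+0.00)/2 = 0.785, v̄ = (0.68+0.00)/2 = 0.34 → q = 14.8×0.785×0.34 = 3.950 m³/s
Q = Σ q = 8.554 m³/s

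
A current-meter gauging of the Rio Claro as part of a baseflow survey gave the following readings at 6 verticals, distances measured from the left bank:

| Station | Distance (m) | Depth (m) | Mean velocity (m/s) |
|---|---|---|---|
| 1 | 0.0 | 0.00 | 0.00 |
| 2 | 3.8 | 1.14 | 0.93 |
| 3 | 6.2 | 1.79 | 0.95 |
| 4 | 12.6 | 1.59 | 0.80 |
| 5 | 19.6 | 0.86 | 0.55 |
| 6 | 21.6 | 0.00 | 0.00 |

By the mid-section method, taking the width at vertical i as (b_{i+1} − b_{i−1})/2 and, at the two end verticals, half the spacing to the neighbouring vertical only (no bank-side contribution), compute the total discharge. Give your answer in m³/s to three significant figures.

w_2 = (6.2 − 0.0)/2 = 3.1 m; q_2 = 0.93 × 1.14 × 3.1 = 3.287 m³/s
w_3 = (12.6 − 3.8)/2 = 4.4 m; q_3 = 0.95 × 1.79 × 4.4 = 7.482 m³/s
w_4 = (19.6 − 6.2)/2 = 6.7 m; q_4 = 0.80 × 1.59 × 6.7 = 8.522 m³/s
w_5 = (21.6 − 12.6)/2 = 4.5 m; q_5 = 0.55 × 0.86 × 4.5 = 2.129 m³/s
Stations 1, 6 contribute zero (depth or velocity is 0).
Q = Σ qᵢ = 21.42 m³/s

21.4 m³/s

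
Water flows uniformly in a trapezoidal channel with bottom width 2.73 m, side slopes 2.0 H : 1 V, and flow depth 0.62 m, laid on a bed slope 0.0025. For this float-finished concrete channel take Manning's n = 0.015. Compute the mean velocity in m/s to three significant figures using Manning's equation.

A = (b + z·y)·y = (2.73 + 2.0×0.62)×0.62 = 2.461 m²
P = b + 2y√(1+z²) = 2.73 + 2×0.62×√(1+2.0²) = 5.503 m
R = A/P = 2.461/5.503 = 0.4473 m
Q = (1/n)·A·R^(2/3)·S^(1/2) = (1/0.015) × 2.461 × 0.4473^(2/3) × 0.0025^(1/2) = 4.799 m³/s
V = Q/A = 4.799/2.461 = 1.950 m/s

1.95 m/s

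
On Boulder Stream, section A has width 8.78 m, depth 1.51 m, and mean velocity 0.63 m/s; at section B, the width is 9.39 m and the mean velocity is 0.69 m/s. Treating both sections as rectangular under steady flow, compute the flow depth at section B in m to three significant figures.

1.29 m

Q = A₁V₁ = (8.78×1.51) × 0.63 = 8.352 m³/s
d₂ = Q/(b₂ V₂) = 8.352/(9.39×0.69) = 1.289 m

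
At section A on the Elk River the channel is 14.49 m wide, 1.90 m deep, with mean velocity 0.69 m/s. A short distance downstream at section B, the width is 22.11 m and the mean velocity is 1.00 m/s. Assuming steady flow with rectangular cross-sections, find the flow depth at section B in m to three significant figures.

0.859 m

Q = A₁V₁ = (14.49×1.90) × 0.69 = 19.00 m³/s
d₂ = Q/(b₂ V₂) = 19.00/(22.11×1.00) = 0.8592 m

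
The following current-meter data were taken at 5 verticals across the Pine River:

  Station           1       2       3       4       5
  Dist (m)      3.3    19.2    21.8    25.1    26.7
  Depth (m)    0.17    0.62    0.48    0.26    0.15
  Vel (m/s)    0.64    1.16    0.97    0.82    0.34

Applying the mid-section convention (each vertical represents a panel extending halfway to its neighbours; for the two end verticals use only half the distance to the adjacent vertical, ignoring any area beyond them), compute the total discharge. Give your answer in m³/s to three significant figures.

9.45 m³/s

w_1 = (19.2 − 3.3)/2 = 7.95 m; q_1 = 0.64 × 0.17 × 7.95 = 0.8650 m³/s
w_2 = (21.8 − 3.3)/2 = 9.25 m; q_2 = 1.16 × 0.62 × 9.25 = 6.653 m³/s
w_3 = (25.1 − 19.2)/2 = 2.95 m; q_3 = 0.97 × 0.48 × 2.95 = 1.374 m³/s
w_4 = (26.7 − 21.8)/2 = 2.45 m; q_4 = 0.82 × 0.26 × 2.45 = 0.5223 m³/s
w_5 = (26.7 − 25.1)/2 = 0.8 m; q_5 = 0.34 × 0.15 × 0.8 = 0.04080 m³/s
Q = Σ qᵢ = 9.454 m³/s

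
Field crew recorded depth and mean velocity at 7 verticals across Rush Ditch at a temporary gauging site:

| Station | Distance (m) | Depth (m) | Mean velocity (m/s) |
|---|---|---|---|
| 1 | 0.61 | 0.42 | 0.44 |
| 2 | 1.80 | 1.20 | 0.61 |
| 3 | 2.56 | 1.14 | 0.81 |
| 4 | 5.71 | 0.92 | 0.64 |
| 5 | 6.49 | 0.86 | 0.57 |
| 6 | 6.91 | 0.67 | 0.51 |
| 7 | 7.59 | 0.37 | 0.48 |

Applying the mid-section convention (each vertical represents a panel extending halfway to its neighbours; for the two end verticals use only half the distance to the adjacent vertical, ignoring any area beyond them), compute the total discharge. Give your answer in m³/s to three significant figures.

4.33 m³/s

w_1 = (1.80 − 0.61)/2 = 0.595 m; q_1 = 0.44 × 0.42 × 0.595 = 0.1100 m³/s
w_2 = (2.56 − 0.61)/2 = 0.975 m; q_2 = 0.61 × 1.20 × 0.975 = 0.7137 m³/s
w_3 = (5.71 − 1.80)/2 = 1.955 m; q_3 = 0.81 × 1.14 × 1.955 = 1.805 m³/s
w_4 = (6.49 − 2.56)/2 = 1.965 m; q_4 = 0.64 × 0.92 × 1.965 = 1.157 m³/s
w_5 = (6.91 − 5.71)/2 = 0.6 m; q_5 = 0.57 × 0.86 × 0.6 = 0.2941 m³/s
w_6 = (7.59 − 6.49)/2 = 0.55 m; q_6 = 0.51 × 0.67 × 0.55 = 0.1879 m³/s
w_7 = (7.59 − 6.91)/2 = 0.34 m; q_7 = 0.48 × 0.37 × 0.34 = 0.06038 m³/s
Q = Σ qᵢ = 4.328 m³/s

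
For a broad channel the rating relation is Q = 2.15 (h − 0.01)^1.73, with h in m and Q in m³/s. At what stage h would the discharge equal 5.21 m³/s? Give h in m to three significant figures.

1.68 m

h − h₀ = (Q/C)^(1/b) = (5.21/2.15)^(1/1.73) = 1.668 m
h = 0.01 + 1.668 = 1.678 m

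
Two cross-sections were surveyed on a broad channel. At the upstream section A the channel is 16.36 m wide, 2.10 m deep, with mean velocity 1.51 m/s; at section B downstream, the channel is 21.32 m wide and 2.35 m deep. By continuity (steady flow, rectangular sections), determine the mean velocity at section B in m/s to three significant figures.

1.04 m/s

Q = A₁V₁ = (16.36×2.10) × 1.51 = 51.88 m³/s
A₂ = 21.32 × 2.35 = 50.10 m²
V₂ = Q/A₂ = 51.88/50.10 = 1.035 m/s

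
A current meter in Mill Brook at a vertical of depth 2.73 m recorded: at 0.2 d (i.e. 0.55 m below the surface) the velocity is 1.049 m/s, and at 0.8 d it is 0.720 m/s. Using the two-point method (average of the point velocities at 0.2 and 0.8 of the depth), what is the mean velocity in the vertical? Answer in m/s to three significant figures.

0.885 m/s

v̄ = (1.049 + 0.720) / 2 = 0.8845 m/s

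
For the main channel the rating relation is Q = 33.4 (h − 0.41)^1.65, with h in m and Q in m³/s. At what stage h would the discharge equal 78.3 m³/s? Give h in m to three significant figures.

h − h₀ = (Q/C)^(1/b) = (78.3/33.4)^(1/1.65) = 1.676 m
h = 0.41 + 1.676 = 2.086 m

2.09 m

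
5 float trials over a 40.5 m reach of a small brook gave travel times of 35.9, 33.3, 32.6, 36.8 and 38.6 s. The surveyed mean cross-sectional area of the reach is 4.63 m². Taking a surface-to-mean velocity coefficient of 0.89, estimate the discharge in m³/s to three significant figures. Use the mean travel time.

t̄ = (35.9 + 33.3 + 32.6 + 36.8 + 38.6) / 5 = 35.44 s
v_surface = L / t̄ = 40.5 / 35.44 = 1.143 m/s
v_mean = 0.89 × 1.143 = 1.017 m/s
Q = A × v_mean = 4.63 × 1.017 = 4.709 m³/s

4.71 m³/s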